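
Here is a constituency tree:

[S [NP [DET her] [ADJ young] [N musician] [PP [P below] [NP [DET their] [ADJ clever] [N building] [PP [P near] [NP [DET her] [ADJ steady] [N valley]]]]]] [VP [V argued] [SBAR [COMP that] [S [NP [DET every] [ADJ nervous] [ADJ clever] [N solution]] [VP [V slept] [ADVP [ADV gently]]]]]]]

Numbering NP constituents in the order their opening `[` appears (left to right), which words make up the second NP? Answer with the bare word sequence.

In left-to-right order the NP constituents are "her young musician below their clever building near her steady valley"; "their clever building near her steady valley"; "her steady valley"; "every nervous clever solution". Number 2 is "their clever building near her steady valley".

their clever building near her steady valley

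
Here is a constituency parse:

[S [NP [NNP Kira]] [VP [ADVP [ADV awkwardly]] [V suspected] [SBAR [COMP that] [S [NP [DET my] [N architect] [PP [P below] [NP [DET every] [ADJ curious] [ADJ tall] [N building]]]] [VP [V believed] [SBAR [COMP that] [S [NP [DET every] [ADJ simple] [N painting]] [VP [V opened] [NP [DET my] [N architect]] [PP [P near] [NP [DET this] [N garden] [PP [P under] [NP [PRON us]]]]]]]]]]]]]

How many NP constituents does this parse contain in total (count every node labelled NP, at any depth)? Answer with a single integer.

7

Scanning left to right, an opening `[NP` appears at word positions 1, 5, 8, 14, 18, 21, 24 — 7 in total.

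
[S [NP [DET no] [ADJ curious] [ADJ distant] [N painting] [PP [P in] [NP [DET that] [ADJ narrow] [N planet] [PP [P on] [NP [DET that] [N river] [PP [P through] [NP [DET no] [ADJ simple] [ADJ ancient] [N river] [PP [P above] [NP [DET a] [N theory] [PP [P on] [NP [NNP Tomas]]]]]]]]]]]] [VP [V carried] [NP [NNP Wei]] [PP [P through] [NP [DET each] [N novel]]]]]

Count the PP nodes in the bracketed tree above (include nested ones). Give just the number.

6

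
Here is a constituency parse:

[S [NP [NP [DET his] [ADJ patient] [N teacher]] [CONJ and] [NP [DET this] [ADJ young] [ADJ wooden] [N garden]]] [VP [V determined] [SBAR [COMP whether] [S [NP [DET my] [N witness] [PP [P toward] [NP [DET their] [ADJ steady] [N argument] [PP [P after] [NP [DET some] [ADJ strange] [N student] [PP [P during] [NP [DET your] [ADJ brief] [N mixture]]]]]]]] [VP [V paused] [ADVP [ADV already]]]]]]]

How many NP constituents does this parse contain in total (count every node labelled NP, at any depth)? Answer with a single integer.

7

Scanning left to right, an opening `[NP` appears at word positions 1, 1, 5, 11, 14, 18, 22 — 7 in total.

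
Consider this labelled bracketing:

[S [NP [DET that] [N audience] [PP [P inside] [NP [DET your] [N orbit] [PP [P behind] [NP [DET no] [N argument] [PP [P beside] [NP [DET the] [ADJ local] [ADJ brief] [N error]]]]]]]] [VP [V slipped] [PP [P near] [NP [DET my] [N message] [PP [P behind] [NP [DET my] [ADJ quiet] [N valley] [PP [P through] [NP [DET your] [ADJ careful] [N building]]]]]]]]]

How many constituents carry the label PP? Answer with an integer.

6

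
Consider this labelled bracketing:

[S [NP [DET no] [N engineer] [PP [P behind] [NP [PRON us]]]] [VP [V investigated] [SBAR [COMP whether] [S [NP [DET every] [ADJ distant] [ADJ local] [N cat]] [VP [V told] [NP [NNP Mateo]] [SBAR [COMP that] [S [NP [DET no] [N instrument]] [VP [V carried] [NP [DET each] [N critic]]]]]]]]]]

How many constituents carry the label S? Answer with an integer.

Scanning left to right, an opening `[S` appears at word positions 1, 7, 14 — 3 in total.

3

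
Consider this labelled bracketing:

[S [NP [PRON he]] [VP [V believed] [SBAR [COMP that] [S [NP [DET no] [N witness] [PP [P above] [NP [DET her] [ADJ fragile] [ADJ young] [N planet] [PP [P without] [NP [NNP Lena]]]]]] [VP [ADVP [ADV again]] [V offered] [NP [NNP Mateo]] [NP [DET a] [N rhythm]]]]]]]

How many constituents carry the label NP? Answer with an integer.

6

Scanning left to right, an opening `[NP` appears at word positions 1, 4, 7, 12, 15, 16 — 6 in total.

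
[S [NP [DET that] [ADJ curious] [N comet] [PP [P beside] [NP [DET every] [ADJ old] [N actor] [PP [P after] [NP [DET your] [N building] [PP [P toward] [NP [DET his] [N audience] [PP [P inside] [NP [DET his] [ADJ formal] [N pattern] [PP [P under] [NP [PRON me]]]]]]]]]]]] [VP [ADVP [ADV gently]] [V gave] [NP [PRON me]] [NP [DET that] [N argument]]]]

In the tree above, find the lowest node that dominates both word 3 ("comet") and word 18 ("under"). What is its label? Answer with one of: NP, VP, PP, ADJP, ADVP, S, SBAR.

NP

Both words fall inside [NP that curious comet beside every old actor after your building toward his audience inside his formal pattern under me] (words 1–19), and no smaller constituent contains them both. Label: NP.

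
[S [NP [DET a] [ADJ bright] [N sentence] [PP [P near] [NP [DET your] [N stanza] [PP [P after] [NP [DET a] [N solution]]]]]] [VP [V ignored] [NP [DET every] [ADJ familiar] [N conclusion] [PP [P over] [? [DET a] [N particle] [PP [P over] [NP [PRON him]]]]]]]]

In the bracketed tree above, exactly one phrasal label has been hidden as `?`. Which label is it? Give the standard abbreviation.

NP

A constituent whose immediate children are DET 'a', N 'particle', PP is a noun phrase: NP.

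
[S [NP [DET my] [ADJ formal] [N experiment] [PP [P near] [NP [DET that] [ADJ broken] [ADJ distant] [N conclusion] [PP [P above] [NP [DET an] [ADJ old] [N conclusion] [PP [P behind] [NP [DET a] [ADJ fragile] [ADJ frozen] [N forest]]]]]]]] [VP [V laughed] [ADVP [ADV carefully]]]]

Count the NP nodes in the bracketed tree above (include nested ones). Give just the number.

4

Listing each NP by its span: [NP my formal experiment near that broken distant conclusion above an old conclusion behind a fragile frozen forest]; [NP that broken distant conclusion above an old conclusion behind a fragile frozen forest]; [NP an old conclusion behind a fragile frozen forest]; [NP a fragile frozen forest] — that makes 4.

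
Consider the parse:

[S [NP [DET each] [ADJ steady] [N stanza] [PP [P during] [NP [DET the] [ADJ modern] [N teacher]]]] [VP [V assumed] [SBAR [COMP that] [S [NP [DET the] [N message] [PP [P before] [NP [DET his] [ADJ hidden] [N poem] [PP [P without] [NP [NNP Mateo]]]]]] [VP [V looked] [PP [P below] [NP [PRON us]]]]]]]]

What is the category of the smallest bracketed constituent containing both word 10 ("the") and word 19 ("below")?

S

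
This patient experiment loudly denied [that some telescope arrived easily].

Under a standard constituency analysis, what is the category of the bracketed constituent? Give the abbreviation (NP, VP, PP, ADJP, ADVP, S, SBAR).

The bracketed span "that some telescope arrived easily" is headed by "that", making it a subordinate clause (SBAR).

SBAR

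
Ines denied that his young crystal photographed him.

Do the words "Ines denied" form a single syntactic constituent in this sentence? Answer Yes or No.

No

"Ines" belongs to the noun phrase "Ines" while "denied" belongs to the verb phrase "denied that his young crystal photographed him"; a span that runs across that boundary is not a single phrase.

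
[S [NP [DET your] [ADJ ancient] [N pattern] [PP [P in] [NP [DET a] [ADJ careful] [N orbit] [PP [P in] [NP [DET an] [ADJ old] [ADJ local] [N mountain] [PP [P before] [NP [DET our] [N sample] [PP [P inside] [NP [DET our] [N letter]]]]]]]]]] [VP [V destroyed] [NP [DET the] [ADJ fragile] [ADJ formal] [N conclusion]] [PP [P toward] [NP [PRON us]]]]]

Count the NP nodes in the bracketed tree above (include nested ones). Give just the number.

7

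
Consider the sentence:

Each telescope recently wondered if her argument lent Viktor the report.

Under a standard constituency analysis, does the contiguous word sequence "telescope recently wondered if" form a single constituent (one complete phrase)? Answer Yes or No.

No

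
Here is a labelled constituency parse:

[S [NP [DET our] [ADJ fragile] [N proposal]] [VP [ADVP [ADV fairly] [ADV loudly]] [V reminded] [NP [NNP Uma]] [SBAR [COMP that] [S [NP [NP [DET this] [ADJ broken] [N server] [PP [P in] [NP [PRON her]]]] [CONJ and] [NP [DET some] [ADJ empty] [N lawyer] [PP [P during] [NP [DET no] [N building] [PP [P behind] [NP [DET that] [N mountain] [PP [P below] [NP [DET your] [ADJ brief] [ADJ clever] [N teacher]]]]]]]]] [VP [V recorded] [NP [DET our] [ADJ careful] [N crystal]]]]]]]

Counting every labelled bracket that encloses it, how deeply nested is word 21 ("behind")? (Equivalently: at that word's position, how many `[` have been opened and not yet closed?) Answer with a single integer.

10

Counting open brackets not yet closed at "behind": [S [VP [SBAR [S [NP [NP [PP [NP [PP [P = 10.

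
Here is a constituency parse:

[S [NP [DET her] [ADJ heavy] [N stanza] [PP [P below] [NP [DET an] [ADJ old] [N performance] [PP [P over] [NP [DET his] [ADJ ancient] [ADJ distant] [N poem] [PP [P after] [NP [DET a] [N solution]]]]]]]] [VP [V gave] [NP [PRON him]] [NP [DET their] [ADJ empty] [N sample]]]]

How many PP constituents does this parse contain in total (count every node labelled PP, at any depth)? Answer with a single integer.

3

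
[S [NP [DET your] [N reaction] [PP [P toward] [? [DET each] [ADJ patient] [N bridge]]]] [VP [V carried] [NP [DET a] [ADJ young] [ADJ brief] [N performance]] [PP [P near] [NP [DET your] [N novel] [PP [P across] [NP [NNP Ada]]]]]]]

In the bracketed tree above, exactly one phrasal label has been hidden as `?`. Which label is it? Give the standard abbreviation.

NP

Looking at what the `?` directly dominates — DET 'each', ADJ 'patient', N 'bridge' — this is a noun phrase (NP).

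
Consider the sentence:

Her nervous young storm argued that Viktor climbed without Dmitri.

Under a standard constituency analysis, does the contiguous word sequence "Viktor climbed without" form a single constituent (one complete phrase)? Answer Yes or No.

The sequence begins inside the noun phrase "Viktor" and ends inside the verb phrase "climbed without Dmitri"; it crosses a phrase boundary, so no single node in the tree spans exactly those words.

No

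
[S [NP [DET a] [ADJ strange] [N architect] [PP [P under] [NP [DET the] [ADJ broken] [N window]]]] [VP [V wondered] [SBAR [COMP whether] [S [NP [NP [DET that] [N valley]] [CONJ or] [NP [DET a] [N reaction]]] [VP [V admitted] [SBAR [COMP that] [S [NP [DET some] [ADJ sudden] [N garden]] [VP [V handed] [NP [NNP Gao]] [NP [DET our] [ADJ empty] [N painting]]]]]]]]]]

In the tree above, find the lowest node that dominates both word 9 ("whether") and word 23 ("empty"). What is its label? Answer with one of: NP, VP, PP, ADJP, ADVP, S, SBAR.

The smallest bracket enclosing both words is [SBAR whether that valley or a reaction admitted that some sudden garden handed Gao our empty painting], so the label is SBAR.

SBAR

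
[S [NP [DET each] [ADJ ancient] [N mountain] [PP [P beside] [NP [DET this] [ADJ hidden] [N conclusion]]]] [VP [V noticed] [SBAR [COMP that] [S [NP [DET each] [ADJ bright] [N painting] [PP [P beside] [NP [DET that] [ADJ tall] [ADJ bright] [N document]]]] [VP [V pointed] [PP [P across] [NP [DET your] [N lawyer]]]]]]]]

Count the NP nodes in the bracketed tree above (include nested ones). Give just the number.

The NP constituents are: [NP each ancient mountain beside this hidden conclusion]; [NP this hidden conclusion]; [NP each bright painting beside that tall bright document]; [NP that tall bright document]; [NP your lawyer]. Total: 5.

5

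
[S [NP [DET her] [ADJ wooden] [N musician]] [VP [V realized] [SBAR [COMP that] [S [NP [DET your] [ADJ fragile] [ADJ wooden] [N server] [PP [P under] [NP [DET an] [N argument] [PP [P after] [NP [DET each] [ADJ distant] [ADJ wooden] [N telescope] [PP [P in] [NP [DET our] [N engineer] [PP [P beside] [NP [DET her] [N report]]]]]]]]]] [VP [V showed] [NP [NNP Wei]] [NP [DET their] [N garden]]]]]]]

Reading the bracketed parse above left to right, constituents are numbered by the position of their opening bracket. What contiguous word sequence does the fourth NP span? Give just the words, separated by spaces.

The NP opening brackets appear, in order, over: "her wooden musician"; "your fragile wooden server under an argument after each distant wooden telescope in our engineer beside her report"; "an argument after each distant wooden telescope in our engineer beside her report"; "each distant wooden telescope in our engineer beside her report"; "our engineer beside her report"; "her report"; "Wei"; "their garden". The fourth one spans "each distant wooden telescope in our engineer beside her report".

each distant wooden telescope in our engineer beside her report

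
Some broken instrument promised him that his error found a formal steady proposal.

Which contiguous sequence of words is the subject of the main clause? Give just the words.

some broken instrument

"some broken instrument" is the NP that combines with the VP headed by "promised" to form the main clause — the subject.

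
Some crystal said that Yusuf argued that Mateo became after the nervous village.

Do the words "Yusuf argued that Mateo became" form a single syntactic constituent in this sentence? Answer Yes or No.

The sequence begins inside the noun phrase "Yusuf" and ends inside the verb phrase "argued that Mateo became after the nervous village"; it crosses a phrase boundary, so no single node in the tree spans exactly those words.

No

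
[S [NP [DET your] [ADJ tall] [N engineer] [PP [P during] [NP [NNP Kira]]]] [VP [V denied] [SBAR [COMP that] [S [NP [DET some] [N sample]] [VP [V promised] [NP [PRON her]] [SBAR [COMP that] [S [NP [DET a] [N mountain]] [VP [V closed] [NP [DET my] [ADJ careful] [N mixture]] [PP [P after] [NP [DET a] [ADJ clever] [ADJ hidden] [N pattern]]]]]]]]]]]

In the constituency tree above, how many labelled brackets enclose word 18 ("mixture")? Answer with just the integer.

10

Counting open brackets not yet closed at "mixture": [S [VP [SBAR [S [VP [SBAR [S [VP [NP [N = 10.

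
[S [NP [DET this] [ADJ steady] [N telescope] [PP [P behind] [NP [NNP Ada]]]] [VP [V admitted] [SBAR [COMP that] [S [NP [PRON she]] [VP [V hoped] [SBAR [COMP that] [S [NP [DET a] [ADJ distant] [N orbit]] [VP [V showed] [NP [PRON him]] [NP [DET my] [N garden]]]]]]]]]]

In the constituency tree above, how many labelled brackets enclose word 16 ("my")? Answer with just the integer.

10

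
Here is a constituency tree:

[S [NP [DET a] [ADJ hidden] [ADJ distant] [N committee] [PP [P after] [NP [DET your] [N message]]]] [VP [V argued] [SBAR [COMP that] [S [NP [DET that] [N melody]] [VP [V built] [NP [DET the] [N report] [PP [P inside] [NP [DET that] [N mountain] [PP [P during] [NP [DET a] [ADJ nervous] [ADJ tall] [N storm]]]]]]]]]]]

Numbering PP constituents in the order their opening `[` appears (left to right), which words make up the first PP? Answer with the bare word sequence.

after your message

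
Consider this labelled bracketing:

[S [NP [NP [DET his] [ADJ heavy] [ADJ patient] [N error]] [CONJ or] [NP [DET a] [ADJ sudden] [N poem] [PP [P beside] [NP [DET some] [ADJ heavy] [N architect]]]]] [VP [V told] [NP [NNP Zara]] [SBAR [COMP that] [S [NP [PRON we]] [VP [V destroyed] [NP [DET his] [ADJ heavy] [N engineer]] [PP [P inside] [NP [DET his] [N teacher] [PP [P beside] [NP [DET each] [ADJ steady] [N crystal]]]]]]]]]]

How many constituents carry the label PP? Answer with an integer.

3

Scanning left to right, an opening `[PP` appears at word positions 9, 21, 24 — 3 in total.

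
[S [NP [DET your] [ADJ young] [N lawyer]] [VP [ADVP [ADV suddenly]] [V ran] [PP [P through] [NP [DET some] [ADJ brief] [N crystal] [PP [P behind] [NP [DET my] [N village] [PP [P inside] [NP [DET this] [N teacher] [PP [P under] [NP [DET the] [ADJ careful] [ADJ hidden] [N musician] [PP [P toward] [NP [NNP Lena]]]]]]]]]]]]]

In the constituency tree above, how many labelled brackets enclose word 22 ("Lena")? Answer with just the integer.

Path from the root down to the word: S → VP → PP → NP → PP → NP → PP → NP → PP → NP → PP → NP → NNP. That is 13 enclosing brackets.

13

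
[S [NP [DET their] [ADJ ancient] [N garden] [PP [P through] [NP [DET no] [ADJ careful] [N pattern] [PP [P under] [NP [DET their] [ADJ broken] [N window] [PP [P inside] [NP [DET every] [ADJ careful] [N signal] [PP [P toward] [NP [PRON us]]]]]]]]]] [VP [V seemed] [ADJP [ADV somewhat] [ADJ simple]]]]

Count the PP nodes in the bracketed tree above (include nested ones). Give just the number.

4

Listing each PP by its span: [PP through no careful pattern under their broken window inside every careful signal toward us]; [PP under their broken window inside every careful signal toward us]; [PP inside every careful signal toward us]; [PP toward us] — that makes 4.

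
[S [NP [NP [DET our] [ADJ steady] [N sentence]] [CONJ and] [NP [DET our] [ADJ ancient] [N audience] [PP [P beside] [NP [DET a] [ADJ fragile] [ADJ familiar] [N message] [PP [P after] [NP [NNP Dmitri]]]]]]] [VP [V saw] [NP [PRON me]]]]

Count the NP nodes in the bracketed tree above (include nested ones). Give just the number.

6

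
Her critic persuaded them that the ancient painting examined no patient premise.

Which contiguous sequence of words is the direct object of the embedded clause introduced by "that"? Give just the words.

no patient premise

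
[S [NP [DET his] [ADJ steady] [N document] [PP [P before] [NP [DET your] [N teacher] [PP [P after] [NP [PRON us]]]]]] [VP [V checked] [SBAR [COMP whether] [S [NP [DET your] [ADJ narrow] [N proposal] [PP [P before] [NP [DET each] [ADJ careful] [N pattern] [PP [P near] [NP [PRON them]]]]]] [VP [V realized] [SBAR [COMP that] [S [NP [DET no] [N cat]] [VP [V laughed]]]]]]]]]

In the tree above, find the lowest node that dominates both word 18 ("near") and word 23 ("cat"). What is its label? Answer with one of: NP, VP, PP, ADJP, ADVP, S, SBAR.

S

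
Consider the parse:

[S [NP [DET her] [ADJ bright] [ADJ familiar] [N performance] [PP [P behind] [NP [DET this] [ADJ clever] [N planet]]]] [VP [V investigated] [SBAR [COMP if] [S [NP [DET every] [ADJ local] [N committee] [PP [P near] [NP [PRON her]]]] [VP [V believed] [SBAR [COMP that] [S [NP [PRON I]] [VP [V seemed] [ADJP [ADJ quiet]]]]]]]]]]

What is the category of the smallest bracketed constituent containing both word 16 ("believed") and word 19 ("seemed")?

VP

Both words fall inside [VP believed that I seemed quiet] (words 16–20), and no smaller constituent contains them both. Label: VP.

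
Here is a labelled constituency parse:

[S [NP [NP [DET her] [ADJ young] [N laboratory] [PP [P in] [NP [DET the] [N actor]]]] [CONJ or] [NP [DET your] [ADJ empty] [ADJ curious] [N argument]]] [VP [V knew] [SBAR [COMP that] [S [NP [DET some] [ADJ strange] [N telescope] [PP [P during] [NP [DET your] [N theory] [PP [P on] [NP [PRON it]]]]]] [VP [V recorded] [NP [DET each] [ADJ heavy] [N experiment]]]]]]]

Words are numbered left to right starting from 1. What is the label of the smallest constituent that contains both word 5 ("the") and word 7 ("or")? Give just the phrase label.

NP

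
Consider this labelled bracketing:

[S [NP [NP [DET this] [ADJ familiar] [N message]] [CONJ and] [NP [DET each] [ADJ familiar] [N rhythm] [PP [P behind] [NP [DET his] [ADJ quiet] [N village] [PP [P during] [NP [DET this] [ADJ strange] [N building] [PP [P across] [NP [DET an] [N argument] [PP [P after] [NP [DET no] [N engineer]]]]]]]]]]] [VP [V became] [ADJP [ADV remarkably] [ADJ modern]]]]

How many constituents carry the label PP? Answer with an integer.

4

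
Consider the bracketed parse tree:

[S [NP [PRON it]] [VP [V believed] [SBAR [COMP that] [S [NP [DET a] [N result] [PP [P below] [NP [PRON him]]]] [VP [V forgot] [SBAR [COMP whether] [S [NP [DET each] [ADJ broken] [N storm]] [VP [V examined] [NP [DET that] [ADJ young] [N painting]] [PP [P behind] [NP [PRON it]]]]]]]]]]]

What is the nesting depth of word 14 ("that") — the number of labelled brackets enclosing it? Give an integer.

10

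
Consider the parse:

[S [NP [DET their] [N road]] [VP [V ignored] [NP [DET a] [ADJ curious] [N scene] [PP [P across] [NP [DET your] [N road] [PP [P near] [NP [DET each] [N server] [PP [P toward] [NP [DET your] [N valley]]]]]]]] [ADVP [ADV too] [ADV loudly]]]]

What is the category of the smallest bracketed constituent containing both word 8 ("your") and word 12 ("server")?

NP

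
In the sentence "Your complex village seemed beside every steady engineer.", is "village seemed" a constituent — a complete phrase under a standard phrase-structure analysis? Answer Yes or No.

No

The smallest constituent containing the whole sequence is the clause [S your complex village seemed beside every steady engineer], but the sequence is only part of it — it straddles the boundary between noun phrase "your complex village" and verb phrase "seemed beside every steady engineer".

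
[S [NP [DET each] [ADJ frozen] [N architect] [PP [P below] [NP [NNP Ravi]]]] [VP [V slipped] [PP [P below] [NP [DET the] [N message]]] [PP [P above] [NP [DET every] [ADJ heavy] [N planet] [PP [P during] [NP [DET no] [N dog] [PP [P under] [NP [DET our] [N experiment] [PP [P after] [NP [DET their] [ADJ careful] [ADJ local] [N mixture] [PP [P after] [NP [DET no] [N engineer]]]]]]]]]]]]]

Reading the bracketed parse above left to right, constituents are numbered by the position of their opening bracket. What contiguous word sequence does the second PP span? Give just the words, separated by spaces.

below the message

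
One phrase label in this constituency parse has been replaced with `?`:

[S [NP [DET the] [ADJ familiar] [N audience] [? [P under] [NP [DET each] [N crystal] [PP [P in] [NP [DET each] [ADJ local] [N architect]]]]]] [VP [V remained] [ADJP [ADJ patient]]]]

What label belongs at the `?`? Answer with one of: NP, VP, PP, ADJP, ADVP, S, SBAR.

The `?` node immediately contains: P 'under', NP. That is the internal structure of a prepositional phrase, so the label is PP.

PP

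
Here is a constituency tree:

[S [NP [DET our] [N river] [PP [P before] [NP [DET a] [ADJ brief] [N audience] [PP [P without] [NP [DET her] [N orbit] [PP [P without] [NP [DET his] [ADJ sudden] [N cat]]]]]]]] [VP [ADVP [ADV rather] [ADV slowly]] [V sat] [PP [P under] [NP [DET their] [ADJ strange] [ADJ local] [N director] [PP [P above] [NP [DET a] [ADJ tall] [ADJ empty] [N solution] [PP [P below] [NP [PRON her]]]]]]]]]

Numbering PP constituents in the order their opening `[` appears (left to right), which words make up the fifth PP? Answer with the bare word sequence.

The PP opening brackets appear, in order, over: "before a brief audience without her orbit without his sudden cat"; "without her orbit without his sudden cat"; "without his sudden cat"; "under their strange local director above a tall empty solution below her"; "above a tall empty solution below her"; "below her". The fifth one spans "above a tall empty solution below her".

above a tall empty solution below her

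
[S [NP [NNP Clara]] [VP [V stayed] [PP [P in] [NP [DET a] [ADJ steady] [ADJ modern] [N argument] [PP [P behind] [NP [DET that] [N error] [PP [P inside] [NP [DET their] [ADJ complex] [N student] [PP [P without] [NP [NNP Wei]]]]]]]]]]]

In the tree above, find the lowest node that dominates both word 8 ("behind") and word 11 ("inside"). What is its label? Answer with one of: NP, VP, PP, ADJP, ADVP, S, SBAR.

Word 8 lies under S → VP → PP → NP → PP → P; word 11 lies under S → VP → PP → NP → PP → NP → PP → P. The lowest shared node is the PP.

PP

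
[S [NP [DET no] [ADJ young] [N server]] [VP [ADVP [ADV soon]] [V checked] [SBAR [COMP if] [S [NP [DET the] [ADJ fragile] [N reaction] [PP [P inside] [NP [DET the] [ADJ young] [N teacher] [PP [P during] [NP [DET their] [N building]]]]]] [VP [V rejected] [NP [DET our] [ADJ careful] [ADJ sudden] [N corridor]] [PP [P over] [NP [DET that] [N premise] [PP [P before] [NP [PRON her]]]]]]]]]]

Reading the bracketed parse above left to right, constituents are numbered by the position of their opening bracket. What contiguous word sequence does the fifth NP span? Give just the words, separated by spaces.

Opening `[NP` markers occur at word positions 1, 7, 11, 15, 18, 23, 26; the fifth of these opens the constituent [NP our careful sudden corridor].

our careful sudden corridor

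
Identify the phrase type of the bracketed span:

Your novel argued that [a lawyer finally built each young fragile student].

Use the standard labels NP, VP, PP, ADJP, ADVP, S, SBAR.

"built" is the head of the bracketed span, so the span is a clause: S.

S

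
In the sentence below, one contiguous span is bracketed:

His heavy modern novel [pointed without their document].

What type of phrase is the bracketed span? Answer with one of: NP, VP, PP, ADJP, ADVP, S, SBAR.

VP

The bracketed span "pointed without their document" is headed by "pointed", making it a verb phrase (VP).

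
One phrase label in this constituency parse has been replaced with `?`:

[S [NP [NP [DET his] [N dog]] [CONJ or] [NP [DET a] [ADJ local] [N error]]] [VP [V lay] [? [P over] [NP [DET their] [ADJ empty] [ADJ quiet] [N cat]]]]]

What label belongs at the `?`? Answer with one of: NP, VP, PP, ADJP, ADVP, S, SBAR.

PP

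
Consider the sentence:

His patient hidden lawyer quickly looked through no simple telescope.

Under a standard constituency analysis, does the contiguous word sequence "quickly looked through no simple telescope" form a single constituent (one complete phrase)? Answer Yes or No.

Yes

"quickly looked through no simple telescope" is exactly the verb phrase [VP quickly looked through no simple telescope], a complete constituent.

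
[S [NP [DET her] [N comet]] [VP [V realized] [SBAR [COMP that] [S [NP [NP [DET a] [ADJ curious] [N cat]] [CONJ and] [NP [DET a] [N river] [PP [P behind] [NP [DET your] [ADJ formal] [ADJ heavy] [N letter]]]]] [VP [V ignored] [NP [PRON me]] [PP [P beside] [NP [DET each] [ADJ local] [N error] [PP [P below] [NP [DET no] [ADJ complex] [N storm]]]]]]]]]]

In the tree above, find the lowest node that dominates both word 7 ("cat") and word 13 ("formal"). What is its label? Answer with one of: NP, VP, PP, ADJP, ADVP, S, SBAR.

NP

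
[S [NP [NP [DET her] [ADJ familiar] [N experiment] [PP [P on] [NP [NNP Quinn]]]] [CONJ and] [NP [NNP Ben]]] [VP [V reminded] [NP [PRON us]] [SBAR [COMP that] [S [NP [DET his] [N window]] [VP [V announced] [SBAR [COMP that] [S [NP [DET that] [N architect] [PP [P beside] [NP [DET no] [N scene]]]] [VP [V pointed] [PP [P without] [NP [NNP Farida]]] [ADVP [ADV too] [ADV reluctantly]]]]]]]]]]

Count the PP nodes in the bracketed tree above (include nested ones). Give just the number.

Scanning left to right, an opening `[PP` appears at word positions 4, 17, 21 — 3 in total.

3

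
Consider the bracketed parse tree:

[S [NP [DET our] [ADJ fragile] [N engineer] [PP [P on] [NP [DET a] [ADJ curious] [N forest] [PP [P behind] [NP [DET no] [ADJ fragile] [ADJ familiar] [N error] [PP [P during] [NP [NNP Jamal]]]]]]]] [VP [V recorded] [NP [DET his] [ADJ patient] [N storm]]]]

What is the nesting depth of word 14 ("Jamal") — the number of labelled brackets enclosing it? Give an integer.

9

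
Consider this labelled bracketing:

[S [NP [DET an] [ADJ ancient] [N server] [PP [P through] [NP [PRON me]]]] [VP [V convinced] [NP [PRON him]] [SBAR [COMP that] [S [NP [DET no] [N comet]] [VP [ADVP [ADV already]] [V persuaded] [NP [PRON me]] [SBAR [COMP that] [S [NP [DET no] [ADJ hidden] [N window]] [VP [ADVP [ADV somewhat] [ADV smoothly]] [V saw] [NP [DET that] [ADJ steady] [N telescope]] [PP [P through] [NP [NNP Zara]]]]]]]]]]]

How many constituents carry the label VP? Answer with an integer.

3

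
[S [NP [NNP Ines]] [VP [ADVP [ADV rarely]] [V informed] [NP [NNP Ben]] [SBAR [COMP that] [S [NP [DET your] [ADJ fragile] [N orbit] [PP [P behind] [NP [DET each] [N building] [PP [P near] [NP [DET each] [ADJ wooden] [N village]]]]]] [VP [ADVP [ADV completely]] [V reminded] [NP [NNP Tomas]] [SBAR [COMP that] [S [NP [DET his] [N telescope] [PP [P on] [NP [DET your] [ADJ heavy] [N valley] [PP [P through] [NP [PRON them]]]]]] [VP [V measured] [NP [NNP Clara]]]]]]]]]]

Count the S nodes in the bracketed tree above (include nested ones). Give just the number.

Scanning left to right, an opening `[S` appears at word positions 1, 6, 20 — 3 in total.

3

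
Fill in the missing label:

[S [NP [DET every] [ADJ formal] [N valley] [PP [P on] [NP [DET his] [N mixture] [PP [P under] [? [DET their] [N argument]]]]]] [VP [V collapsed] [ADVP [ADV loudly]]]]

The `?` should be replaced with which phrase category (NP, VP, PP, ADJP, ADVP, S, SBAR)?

NP

A constituent whose immediate children are DET 'their', N 'argument' is a noun phrase: NP.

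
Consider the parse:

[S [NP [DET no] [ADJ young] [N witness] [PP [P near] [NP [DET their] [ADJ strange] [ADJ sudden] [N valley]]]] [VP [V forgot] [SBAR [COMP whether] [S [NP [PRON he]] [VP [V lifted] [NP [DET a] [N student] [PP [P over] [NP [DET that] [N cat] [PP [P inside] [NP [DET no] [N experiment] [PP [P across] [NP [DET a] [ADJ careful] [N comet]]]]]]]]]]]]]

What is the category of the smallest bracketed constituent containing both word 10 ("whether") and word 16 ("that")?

SBAR

The smallest bracket enclosing both words is [SBAR whether he lifted a student over that cat inside no experiment across a careful comet], so the label is SBAR.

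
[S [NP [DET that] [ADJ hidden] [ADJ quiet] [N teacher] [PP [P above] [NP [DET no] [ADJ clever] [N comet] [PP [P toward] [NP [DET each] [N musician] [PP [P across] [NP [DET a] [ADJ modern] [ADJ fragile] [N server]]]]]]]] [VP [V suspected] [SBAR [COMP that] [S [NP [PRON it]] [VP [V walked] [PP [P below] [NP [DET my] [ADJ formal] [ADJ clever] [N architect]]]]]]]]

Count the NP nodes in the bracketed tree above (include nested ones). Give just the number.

6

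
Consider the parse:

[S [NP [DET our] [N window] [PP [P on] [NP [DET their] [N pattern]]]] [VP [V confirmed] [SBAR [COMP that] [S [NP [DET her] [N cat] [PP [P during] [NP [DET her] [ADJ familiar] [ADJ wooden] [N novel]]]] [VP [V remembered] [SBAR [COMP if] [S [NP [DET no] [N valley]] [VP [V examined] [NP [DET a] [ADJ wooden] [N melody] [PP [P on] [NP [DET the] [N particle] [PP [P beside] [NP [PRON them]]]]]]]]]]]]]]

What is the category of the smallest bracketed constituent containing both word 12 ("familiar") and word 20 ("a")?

Word 12 lies under S → VP → SBAR → S → NP → PP → NP → ADJ; word 20 lies under S → VP → SBAR → S → VP → SBAR → S → VP → NP → DET. The lowest shared node is the S.

S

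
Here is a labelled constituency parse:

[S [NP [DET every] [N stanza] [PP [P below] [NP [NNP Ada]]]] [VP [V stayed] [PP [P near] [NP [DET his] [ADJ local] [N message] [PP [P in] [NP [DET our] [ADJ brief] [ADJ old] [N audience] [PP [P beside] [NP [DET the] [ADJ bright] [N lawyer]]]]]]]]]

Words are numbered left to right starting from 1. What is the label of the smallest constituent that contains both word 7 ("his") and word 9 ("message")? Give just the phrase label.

NP

The smallest bracket enclosing both words is [NP his local message in our brief old audience beside the bright lawyer], so the label is NP.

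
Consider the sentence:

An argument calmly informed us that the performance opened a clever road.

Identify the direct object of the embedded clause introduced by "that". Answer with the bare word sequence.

a clever road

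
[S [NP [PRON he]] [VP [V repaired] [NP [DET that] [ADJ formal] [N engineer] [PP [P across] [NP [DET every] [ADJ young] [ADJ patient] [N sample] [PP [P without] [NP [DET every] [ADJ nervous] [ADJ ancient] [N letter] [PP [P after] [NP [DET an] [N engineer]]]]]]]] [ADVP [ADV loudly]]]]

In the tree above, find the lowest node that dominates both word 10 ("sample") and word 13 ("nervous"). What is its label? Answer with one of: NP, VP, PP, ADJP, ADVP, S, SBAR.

NP

Both words fall inside [NP every young patient sample without every nervous ancient letter after an engineer] (words 7–18), and no smaller constituent contains them both. Label: NP.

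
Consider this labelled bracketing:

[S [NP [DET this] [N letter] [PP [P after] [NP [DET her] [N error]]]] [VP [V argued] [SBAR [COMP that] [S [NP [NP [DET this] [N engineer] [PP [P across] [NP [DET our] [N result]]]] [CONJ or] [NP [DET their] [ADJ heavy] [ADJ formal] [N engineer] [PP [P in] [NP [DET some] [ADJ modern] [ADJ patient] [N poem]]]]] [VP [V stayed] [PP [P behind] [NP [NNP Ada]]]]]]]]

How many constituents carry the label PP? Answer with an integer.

4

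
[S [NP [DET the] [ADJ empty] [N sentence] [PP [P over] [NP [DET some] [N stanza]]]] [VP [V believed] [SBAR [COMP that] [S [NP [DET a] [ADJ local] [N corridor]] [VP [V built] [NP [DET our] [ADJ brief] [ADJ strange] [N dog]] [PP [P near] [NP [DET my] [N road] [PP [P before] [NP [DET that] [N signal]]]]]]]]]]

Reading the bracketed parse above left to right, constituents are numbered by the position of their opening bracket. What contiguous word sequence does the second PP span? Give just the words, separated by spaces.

Opening `[PP` markers occur at word positions 4, 17, 20; the second of these opens the constituent [PP near my road before that signal].

near my road before that signal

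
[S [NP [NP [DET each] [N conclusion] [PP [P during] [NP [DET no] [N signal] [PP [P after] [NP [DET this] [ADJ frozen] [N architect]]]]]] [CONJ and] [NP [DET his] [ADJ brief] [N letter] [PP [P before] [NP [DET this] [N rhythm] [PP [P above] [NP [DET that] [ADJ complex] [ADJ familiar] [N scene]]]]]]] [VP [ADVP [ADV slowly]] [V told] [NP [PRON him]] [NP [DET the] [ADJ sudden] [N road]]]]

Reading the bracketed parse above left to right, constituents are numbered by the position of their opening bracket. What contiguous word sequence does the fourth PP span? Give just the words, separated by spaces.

above that complex familiar scene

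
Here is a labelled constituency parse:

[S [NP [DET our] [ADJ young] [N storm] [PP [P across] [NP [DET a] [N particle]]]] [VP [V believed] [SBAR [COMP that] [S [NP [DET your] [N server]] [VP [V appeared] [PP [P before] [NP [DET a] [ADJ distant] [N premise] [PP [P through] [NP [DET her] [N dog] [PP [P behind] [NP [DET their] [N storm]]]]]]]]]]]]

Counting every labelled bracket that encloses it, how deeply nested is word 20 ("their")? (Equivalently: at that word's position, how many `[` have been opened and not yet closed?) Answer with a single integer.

Path from the root down to the word: S → VP → SBAR → S → VP → PP → NP → PP → NP → PP → NP → DET. That is 12 enclosing brackets.

12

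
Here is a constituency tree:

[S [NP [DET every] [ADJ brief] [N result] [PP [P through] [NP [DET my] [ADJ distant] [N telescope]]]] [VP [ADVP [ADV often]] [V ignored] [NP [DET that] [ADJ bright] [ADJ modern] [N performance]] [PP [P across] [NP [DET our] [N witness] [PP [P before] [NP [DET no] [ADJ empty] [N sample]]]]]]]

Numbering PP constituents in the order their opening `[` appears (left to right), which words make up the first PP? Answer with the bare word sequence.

The PP opening brackets appear, in order, over: "through my distant telescope"; "across our witness before no empty sample"; "before no empty sample". The first one spans "through my distant telescope".

through my distant telescope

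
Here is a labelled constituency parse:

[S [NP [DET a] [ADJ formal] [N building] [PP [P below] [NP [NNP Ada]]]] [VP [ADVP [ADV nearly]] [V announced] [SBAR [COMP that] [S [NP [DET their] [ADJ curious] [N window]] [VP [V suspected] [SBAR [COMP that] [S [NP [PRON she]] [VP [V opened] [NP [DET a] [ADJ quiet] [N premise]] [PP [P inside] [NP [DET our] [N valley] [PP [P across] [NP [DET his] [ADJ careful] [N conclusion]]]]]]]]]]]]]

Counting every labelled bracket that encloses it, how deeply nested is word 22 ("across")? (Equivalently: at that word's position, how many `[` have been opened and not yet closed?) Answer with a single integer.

The word sits inside P, which is inside PP, inside NP, inside PP, inside VP, inside S, inside SBAR, inside VP, inside S, inside SBAR, inside VP, inside S — 12 brackets in all.

12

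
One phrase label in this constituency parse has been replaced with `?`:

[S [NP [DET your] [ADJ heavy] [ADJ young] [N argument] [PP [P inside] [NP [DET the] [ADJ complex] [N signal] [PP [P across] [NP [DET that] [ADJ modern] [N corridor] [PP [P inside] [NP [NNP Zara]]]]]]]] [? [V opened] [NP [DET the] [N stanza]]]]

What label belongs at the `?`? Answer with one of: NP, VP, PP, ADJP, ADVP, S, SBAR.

VP

The `?` node immediately contains: V 'opened', NP. That is the internal structure of a verb phrase, so the label is VP.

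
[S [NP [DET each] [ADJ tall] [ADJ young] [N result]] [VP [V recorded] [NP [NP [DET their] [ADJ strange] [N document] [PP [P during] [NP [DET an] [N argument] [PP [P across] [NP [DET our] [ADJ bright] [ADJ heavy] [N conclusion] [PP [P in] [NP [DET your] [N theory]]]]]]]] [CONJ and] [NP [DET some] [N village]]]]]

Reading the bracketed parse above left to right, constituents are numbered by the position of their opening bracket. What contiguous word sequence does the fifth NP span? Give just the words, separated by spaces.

our bright heavy conclusion in your theory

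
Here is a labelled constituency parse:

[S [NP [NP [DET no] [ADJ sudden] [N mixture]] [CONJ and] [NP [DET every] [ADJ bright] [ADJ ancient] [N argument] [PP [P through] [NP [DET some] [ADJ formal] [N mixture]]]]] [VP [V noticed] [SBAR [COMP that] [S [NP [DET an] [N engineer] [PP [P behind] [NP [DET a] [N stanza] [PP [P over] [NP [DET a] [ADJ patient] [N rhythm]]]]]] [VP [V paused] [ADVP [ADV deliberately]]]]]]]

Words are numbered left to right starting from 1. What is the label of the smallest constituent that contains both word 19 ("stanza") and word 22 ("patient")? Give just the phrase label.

NP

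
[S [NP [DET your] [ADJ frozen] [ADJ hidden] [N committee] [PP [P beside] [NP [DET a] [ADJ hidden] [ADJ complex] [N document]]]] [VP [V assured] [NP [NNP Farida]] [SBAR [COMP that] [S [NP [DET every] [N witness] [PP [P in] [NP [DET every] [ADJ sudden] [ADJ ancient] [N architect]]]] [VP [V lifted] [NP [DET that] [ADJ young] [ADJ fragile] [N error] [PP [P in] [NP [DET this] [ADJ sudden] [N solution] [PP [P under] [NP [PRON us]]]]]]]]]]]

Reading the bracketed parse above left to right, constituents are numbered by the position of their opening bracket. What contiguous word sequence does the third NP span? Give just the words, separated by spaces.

Farida

In left-to-right order the NP constituents are "your frozen hidden committee beside a hidden complex document"; "a hidden complex document"; "Farida"; "every witness in every sudden ancient architect"; "every sudden ancient architect"; "that young fragile error in this sudden solution under us"; "this sudden solution under us"; "us". Number 3 is "Farida".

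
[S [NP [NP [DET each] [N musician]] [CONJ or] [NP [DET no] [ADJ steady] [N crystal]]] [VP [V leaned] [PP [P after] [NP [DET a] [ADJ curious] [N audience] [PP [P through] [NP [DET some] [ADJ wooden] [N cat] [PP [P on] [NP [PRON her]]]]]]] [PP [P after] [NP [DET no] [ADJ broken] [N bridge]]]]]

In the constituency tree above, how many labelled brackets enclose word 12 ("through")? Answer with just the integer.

6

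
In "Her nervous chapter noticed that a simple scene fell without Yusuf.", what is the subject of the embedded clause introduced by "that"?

a simple scene

"a simple scene" is the NP that combines with the VP headed by "fell" to form the embedded clause introduced by "that" — the subject.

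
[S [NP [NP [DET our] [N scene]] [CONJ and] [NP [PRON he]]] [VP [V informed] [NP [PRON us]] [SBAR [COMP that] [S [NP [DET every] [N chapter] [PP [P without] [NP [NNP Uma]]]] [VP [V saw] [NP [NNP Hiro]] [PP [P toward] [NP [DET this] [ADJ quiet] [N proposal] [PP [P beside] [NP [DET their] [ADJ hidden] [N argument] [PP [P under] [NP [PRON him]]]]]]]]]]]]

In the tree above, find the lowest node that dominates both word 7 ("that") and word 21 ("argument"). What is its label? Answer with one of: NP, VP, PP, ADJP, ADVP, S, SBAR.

The smallest bracket enclosing both words is [SBAR that every chapter without Uma saw Hiro toward this quiet proposal beside their hidden argument under him], so the label is SBAR.

SBAR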